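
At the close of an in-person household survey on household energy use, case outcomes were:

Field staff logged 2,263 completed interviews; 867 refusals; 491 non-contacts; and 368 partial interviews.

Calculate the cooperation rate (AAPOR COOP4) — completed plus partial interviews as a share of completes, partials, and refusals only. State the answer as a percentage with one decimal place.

Num → 2263 + 368 = 2631
Denominator → 2263 + 368 + 867 = 3498
COOP4 = 2631 / 3498 = 0.7521

75.2%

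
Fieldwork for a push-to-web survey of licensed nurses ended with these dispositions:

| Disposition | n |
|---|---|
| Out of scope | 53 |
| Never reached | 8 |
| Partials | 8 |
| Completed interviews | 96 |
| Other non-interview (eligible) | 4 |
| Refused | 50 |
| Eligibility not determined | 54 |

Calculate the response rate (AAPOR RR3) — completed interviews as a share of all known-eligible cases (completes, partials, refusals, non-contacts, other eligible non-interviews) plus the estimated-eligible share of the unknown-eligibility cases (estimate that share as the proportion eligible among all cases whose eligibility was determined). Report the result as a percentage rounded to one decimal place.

Top → 96
Determined eligible → 96 + 8 + 50 + 8 + 4 = 166
e = 166 / (166 + 53) = 166 / 219 = 0.7580
e × U → 0.7580 × 54 = 40.93
Denominator → 166 + 40.93 = 206.93
RR3 = 96 / 206.93 = 0.4639

46.4%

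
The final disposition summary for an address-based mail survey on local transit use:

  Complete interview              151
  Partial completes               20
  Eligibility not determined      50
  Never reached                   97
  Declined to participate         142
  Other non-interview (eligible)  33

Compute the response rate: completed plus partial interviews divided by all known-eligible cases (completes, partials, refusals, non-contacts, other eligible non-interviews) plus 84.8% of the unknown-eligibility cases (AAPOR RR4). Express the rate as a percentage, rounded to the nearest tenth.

Top → 151 + 20 = 171
Known eligible → 151 + 20 + 142 + 97 + 33 = 443
Eligible share of unknowns → 0.8480 × 50 = 42.40
Denom → 443 + 42.40 = 485.40
RR4 = 171 / 485.40 = 0.3523

35.2%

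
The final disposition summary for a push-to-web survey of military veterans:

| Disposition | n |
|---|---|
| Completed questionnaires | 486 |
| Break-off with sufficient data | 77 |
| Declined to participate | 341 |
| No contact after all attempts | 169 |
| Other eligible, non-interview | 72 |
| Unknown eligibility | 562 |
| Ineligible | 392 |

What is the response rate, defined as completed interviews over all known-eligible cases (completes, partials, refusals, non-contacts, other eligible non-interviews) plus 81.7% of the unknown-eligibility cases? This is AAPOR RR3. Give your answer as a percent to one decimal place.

30.3%

Numerator: 486
Determined eligible: 486 + 77 + 341 + 169 + 72 = 1145
Eligible share of unknowns: 0.8170 × 562 = 459.15
Base: 1145 + 459.15 = 1604.15
RR3 = 486 / 1604.15 = 0.3030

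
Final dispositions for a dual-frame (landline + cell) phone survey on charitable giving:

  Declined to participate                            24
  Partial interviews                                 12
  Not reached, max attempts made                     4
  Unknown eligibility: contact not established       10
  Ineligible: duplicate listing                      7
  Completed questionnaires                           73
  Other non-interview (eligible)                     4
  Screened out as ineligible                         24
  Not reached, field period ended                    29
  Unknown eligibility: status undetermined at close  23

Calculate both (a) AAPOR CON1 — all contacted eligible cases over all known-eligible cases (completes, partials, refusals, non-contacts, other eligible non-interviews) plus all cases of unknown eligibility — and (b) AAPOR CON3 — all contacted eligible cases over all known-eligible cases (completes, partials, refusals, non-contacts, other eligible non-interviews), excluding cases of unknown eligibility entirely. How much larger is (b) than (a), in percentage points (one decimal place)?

14.3

No answer / not reached = 29 + 4 = 33
Undetermined eligibility = 10 + 23 = 33
Out of scope = 24 + 7 = 31
Top → 73 + 12 + 24 + 4 = 113
Base → 73 + 12 + 24 + 33 + 4 + 33 = 179
CON1 = 113 / 179 = 0.6313
Base → 73 + 12 + 24 + 33 + 4 = 146
CON3 = 113 / 146 = 0.7740
Difference = 77.40 − 63.13 = 14.27 percentage points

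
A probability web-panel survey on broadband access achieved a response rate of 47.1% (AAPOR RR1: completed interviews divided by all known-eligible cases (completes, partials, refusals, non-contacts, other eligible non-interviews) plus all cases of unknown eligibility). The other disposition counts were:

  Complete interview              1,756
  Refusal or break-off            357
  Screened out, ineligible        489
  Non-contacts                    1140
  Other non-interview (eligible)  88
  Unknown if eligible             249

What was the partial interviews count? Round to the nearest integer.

138

RR1 = 1756 / D = 0.471
D = 1756 / 0.471 = 3728.2
Remaining denominator categories sum to 3590
partial interviews = 3728.2 − 3590 ≈ 138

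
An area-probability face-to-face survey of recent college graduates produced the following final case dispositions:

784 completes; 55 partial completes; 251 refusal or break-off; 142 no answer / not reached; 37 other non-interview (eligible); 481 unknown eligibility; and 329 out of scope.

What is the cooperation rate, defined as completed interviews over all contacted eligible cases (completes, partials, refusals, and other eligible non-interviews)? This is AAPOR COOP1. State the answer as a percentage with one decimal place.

69.6%

Numerator → 784
Base → 784 + 55 + 251 + 37 = 1127
COOP1 = 784 / 1127 = 0.6957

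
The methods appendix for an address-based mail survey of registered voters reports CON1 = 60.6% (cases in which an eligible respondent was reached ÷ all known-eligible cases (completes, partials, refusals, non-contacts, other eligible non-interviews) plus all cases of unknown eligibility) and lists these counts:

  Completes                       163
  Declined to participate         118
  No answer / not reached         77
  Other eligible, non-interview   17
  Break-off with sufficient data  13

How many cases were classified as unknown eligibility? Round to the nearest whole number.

125

Num → 163 + 13 + 118 + 17 = 311
CON1 = 311 / D = 0.606
D = 311 / 0.606 = 513.2
Remaining denominator categories sum to 388
unknown eligibility = 513.2 − 388 ≈ 125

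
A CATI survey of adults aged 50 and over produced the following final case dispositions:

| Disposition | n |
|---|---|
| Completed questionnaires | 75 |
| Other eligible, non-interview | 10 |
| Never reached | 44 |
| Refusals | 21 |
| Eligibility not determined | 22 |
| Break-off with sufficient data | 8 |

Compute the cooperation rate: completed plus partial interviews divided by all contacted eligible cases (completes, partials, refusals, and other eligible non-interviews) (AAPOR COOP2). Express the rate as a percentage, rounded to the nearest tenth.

Top → 75 + 8 = 83
Base → 75 + 8 + 21 + 10 = 114
COOP2 = 83 / 114 = 0.7281

72.8%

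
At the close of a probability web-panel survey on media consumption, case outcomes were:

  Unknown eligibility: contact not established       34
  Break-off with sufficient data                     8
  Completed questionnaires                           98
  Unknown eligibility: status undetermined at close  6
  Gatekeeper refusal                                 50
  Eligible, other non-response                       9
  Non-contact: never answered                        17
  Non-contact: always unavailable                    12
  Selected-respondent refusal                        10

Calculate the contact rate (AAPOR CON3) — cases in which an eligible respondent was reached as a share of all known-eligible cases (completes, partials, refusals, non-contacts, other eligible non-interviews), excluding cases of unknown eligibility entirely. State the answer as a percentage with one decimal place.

Refused = 50 + 10 = 60
No answer / not reached = 17 + 12 = 29
Unknown eligibility = 34 + 6 = 40
Numerator = 98 + 8 + 60 + 9 = 175
Base = 98 + 8 + 60 + 29 + 9 = 204
CON3 = 175 / 204 = 0.8578

85.8%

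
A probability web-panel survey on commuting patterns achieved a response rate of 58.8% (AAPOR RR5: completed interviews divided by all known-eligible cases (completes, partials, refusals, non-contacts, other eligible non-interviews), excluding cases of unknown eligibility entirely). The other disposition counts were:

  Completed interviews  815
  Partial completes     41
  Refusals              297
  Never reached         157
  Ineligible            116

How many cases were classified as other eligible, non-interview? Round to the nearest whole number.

RR5 = 815 / D = 0.588
D = 815 / 0.588 = 1386.1
Remaining denominator categories sum to 1310
other eligible, non-interview = 1386.1 − 1310 ≈ 76

76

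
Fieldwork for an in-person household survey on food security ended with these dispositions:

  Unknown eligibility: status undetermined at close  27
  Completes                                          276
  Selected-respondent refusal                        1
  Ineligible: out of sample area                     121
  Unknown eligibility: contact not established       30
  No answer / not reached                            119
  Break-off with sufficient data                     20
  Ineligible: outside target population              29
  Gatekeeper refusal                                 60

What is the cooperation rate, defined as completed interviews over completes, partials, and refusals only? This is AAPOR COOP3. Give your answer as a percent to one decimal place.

Refused = 60 + 1 = 61
Unknown eligibility = 30 + 27 = 57
Ineligible = 29 + 121 = 150
Numerator → 276
Denominator → 276 + 20 + 61 = 357
COOP3 = 276 / 357 = 0.7731

77.3%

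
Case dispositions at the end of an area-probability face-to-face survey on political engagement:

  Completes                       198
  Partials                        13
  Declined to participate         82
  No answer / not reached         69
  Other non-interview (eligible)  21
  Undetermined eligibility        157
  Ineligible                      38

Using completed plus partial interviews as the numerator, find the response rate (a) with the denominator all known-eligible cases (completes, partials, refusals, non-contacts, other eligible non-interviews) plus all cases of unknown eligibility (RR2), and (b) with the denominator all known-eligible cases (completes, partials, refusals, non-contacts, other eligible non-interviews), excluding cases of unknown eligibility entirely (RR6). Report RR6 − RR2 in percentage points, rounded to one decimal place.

16.0

Numerator → 198 + 13 = 211
Denom → 198 + 13 + 82 + 69 + 21 + 157 = 540
RR2 = 211 / 540 = 0.3907
Denom → 198 + 13 + 82 + 69 + 21 = 383
RR6 = 211 / 383 = 0.5509
Difference = 55.09 − 39.07 = 16.02 percentage points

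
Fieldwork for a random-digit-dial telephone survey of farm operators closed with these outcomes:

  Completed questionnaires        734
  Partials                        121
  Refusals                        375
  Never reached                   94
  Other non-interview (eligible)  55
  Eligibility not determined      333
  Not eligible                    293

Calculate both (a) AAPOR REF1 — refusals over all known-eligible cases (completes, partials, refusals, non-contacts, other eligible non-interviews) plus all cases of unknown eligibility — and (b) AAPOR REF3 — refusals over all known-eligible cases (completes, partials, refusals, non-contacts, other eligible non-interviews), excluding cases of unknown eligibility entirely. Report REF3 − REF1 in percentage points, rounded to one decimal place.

5.3

Top = 375
Base = 734 + 121 + 375 + 94 + 55 + 333 = 1712
REF1 = 375 / 1712 = 0.2190
Base = 734 + 121 + 375 + 94 + 55 = 1379
REF3 = 375 / 1379 = 0.2719
Difference = 27.19 − 21.90 = 5.29 percentage points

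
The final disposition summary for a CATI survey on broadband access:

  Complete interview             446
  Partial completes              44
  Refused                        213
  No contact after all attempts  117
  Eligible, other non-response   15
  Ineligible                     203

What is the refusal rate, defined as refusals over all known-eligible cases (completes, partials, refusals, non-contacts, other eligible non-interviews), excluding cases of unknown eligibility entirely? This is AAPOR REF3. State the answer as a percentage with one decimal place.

25.5%

Top → 213
Denominator → 446 + 44 + 213 + 117 + 15 = 835
REF3 = 213 / 835 = 0.2551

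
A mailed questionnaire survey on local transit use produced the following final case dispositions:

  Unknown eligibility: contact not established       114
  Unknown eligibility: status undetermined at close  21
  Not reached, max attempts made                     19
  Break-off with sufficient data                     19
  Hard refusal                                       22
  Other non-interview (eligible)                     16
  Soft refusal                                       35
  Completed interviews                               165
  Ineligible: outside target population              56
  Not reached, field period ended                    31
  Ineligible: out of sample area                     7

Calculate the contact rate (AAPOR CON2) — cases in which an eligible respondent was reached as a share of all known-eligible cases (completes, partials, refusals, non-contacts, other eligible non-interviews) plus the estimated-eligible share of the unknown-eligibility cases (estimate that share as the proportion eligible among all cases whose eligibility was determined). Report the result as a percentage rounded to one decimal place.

61.3%

Refusal or break-off = 22 + 35 = 57
Never reached = 31 + 19 = 50
Unknown if eligible = 114 + 21 = 135
Not eligible = 56 + 7 = 63
Top → 165 + 19 + 57 + 16 = 257
Eligible (known) → 165 + 19 + 57 + 50 + 16 = 307
e = 307 / (307 + 63) = 307 / 370 = 0.8297
Estimated eligible among unknowns → 0.8297 × 135 = 112.01
Denominator → 307 + 112.01 = 419.01
CON2 = 257 / 419.01 = 0.6134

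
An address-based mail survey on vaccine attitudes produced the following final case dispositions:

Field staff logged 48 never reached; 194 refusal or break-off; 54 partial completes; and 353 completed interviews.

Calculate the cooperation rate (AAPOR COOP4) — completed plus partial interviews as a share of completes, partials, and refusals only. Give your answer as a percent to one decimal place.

67.7%

Numerator → 353 + 54 = 407
Denominator → 353 + 54 + 194 = 601
COOP4 = 407 / 601 = 0.6772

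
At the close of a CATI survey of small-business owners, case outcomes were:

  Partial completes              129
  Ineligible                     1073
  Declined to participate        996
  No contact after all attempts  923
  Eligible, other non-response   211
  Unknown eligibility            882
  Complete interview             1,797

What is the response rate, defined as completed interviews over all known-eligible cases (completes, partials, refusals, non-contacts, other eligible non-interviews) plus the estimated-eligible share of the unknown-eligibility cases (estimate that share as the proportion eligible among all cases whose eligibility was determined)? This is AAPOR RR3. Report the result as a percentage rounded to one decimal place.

Num = 1797
Known eligible = 1797 + 129 + 996 + 923 + 211 = 4056
e = 4056 / (4056 + 1073) = 4056 / 5129 = 0.7908
Eligible share of unknowns = 0.7908 × 882 = 697.49
Base = 4056 + 697.49 = 4753.49
RR3 = 1797 / 4753.49 = 0.3780

37.8%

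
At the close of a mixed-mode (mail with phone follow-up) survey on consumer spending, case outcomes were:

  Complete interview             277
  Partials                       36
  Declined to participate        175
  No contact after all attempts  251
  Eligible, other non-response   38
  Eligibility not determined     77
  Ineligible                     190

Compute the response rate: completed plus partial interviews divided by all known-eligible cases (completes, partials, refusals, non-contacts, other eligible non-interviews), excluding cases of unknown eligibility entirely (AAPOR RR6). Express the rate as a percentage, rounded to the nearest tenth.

Num → 277 + 36 = 313
Denom → 277 + 36 + 175 + 251 + 38 = 777
RR6 = 313 / 777 = 0.4028

40.3%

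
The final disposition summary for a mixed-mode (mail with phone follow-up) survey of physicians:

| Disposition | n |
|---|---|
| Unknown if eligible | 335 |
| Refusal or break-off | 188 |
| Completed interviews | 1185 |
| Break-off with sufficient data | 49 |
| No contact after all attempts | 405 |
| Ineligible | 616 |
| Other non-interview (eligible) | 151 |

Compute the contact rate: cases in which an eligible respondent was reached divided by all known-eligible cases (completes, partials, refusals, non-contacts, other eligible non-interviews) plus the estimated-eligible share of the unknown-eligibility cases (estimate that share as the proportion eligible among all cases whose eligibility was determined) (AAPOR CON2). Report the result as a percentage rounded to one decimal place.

70.4%

Numerator → 1185 + 49 + 188 + 151 = 1573
Eligible (known) → 1185 + 49 + 188 + 405 + 151 = 1978
e = 1978 / (1978 + 616) = 1978 / 2594 = 0.7625
Estimated eligible among unknowns → 0.7625 × 335 = 255.44
Base → 1978 + 255.44 = 2233.44
CON2 = 1573 / 2233.44 = 0.7043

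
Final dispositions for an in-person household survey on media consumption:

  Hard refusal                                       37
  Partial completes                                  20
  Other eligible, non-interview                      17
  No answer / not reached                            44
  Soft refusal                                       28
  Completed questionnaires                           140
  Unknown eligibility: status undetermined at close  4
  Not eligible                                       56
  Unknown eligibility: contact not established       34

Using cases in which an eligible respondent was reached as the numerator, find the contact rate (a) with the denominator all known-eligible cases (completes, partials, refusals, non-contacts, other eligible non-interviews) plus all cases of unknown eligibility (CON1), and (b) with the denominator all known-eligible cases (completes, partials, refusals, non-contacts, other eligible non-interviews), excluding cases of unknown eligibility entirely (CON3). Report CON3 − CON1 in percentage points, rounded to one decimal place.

9.9

Refusal or break-off = 37 + 28 = 65
Unknown if eligible = 34 + 4 = 38
Num: 140 + 20 + 65 + 17 = 242
Denominator: 140 + 20 + 65 + 44 + 17 + 38 = 324
CON1 = 242 / 324 = 0.7469
Denominator: 140 + 20 + 65 + 44 + 17 = 286
CON3 = 242 / 286 = 0.8462
Difference = 84.62 − 74.69 = 9.93 percentage points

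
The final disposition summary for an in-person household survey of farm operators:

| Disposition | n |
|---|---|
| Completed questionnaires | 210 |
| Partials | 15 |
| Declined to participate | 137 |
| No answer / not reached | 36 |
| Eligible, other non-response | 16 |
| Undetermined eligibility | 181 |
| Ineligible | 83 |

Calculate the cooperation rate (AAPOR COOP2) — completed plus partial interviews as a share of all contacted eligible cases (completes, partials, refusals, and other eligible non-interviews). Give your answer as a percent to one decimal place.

Num → 210 + 15 = 225
Base → 210 + 15 + 137 + 16 = 378
COOP2 = 225 / 378 = 0.5952

59.5%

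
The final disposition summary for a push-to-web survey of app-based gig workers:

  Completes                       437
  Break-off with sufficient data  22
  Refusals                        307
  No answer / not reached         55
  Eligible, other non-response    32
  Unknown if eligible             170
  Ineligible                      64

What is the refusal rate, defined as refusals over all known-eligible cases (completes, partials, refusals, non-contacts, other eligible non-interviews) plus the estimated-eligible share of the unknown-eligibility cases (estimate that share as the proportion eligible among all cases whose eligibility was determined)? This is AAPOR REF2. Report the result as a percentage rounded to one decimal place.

30.4%

Numerator = 307
Determined eligible = 437 + 22 + 307 + 55 + 32 = 853
e = 853 / (853 + 64) = 853 / 917 = 0.9302
e × U = 0.9302 × 170 = 158.13
Denom = 853 + 158.13 = 1011.13
REF2 = 307 / 1011.13 = 0.3036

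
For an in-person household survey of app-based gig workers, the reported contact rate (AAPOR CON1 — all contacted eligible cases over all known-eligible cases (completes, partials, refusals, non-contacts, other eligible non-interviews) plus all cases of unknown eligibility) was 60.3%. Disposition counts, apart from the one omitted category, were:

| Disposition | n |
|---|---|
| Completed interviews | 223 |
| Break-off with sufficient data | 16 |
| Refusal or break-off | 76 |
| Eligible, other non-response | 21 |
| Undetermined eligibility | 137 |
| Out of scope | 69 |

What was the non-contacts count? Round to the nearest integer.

Numerator = 223 + 16 + 76 + 21 = 336
CON1 = 336 / D = 0.603
D = 336 / 0.603 = 557.2
Rest of base = 473
non-contacts = 557.2 − 473 ≈ 84

84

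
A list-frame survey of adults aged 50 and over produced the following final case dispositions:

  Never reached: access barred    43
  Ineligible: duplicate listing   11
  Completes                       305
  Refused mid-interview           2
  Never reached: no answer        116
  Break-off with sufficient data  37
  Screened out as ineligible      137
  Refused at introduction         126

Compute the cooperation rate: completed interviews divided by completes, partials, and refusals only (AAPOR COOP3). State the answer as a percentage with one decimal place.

Refusal or break-off = 126 + 2 = 128
No contact after all attempts = 116 + 43 = 159
Out of scope = 137 + 11 = 148
Num → 305
Base → 305 + 37 + 128 = 470
COOP3 = 305 / 470 = 0.6489

64.9%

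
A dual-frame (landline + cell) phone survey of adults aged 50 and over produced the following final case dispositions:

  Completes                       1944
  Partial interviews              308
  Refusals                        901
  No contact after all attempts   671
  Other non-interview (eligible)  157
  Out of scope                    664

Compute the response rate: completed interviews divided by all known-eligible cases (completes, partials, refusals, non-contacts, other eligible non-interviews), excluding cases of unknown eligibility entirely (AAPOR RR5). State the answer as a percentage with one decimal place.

Num → 1944
Base → 1944 + 308 + 901 + 671 + 157 = 3981
RR5 = 1944 / 3981 = 0.4883

48.8%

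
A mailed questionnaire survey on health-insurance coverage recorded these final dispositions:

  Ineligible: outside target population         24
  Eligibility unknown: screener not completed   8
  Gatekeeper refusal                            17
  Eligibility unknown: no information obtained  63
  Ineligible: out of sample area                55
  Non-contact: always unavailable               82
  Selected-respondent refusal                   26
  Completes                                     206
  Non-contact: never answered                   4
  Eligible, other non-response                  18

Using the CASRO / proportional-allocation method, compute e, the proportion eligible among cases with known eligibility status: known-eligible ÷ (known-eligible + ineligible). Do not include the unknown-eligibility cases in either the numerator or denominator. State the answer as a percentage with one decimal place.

Refused = 17 + 26 = 43
No contact after all attempts = 4 + 82 = 86
Unknown if eligible = 8 + 63 = 71
Ineligible = 24 + 55 = 79
Eligible (known) → 206 + 43 + 86 + 18 = 353
e = 353 / (353 + 79) = 353 / 432 = 0.8171

81.7%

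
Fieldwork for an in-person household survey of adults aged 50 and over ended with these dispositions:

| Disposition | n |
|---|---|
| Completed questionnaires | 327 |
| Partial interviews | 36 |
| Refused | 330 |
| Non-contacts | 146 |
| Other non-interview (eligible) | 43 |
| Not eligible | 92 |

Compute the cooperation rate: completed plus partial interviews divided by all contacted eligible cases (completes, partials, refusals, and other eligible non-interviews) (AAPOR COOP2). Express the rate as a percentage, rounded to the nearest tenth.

Numerator → 327 + 36 = 363
Base → 327 + 36 + 330 + 43 = 736
COOP2 = 363 / 736 = 0.4932

49.3%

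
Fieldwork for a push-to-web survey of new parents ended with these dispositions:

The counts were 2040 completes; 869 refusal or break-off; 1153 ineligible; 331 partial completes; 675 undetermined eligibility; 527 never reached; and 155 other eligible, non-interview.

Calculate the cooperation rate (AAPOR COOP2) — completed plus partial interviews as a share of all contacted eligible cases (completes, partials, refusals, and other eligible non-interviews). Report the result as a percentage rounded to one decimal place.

69.8%

Numerator → 2040 + 331 = 2371
Base → 2040 + 331 + 869 + 155 = 3395
COOP2 = 2371 / 3395 = 0.6984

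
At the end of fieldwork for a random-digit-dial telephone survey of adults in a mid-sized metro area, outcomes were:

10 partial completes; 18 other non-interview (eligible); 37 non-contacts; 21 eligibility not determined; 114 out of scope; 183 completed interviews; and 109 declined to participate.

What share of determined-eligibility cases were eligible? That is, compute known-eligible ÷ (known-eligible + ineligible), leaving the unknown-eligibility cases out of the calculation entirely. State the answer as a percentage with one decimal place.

75.8%

Eligible (known) = 183 + 10 + 109 + 37 + 18 = 357
e = 357 / (357 + 114) = 357 / 471 = 0.7580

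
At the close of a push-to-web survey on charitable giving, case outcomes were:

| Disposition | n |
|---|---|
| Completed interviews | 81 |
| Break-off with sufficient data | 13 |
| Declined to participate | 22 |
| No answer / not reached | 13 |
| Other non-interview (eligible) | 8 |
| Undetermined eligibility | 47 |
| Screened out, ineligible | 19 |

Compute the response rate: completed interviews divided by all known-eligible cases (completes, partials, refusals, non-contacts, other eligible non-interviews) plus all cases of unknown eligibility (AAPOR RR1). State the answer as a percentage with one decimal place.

Numerator: 81
Base: 81 + 13 + 22 + 13 + 8 + 47 = 184
RR1 = 81 / 184 = 0.4402

44.0%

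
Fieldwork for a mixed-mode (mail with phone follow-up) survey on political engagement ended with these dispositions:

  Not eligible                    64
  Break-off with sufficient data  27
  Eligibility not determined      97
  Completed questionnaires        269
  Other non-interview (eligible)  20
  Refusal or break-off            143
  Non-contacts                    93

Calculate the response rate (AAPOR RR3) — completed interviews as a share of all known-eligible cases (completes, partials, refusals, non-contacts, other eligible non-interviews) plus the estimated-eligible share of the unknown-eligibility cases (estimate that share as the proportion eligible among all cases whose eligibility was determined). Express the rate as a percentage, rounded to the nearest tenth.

42.1%

Num: 269
Known eligible: 269 + 27 + 143 + 93 + 20 = 552
e = 552 / (552 + 64) = 552 / 616 = 0.8961
Estimated eligible among unknowns: 0.8961 × 97 = 86.92
Base: 552 + 86.92 = 638.92
RR3 = 269 / 638.92 = 0.4210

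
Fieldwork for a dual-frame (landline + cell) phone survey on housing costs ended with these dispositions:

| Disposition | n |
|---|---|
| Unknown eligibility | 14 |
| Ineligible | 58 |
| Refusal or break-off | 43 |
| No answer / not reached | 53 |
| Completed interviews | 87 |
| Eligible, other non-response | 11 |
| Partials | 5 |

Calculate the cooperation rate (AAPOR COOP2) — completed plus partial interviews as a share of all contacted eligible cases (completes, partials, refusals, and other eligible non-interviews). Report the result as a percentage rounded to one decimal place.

Numerator = 87 + 5 = 92
Denominator = 87 + 5 + 43 + 11 = 146
COOP2 = 92 / 146 = 0.6301

63.0%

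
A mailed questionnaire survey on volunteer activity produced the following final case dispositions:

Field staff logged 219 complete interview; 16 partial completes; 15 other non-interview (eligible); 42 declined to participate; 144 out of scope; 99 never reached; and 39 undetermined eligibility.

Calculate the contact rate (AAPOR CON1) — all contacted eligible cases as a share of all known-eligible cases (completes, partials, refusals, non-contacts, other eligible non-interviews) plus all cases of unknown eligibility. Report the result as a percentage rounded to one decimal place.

67.9%

Numerator = 219 + 16 + 42 + 15 = 292
Denominator = 219 + 16 + 42 + 99 + 15 + 39 = 430
CON1 = 292 / 430 = 0.6791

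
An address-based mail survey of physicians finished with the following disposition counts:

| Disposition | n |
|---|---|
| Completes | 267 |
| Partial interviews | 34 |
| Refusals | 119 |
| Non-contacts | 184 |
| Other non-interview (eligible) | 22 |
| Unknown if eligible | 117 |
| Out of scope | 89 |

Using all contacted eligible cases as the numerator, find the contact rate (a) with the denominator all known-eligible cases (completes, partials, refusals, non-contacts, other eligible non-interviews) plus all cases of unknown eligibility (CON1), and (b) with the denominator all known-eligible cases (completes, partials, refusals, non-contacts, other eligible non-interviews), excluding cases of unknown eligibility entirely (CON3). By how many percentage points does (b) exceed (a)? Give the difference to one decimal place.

11.1

Top = 267 + 34 + 119 + 22 = 442
Denominator = 267 + 34 + 119 + 184 + 22 + 117 = 743
CON1 = 442 / 743 = 0.5949
Denominator = 267 + 34 + 119 + 184 + 22 = 626
CON3 = 442 / 626 = 0.7061
Difference = 70.61 − 59.49 = 11.12 percentage points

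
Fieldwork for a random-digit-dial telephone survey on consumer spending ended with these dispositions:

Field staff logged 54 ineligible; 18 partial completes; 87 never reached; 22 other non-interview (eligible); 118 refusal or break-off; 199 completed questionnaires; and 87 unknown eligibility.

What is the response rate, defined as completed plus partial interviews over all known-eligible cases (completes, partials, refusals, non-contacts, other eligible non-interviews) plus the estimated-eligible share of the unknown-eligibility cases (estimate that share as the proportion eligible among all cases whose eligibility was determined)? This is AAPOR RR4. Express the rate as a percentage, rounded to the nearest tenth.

Numerator = 199 + 18 = 217
Eligible (known) = 199 + 18 + 118 + 87 + 22 = 444
e = 444 / (444 + 54) = 444 / 498 = 0.8916
e × U = 0.8916 × 87 = 77.57
Base = 444 + 77.57 = 521.57
RR4 = 217 / 521.57 = 0.4161

41.6%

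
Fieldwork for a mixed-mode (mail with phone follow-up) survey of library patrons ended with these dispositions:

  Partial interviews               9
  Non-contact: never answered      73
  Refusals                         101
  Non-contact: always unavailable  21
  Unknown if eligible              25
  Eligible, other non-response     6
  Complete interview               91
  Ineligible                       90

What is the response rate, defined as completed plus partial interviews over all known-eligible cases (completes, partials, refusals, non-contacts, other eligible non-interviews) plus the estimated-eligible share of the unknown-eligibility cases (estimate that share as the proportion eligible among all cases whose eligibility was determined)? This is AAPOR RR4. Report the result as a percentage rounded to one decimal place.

Never reached = 73 + 21 = 94
Numerator = 91 + 9 = 100
Determined eligible = 91 + 9 + 101 + 94 + 6 = 301
e = 301 / (301 + 90) = 301 / 391 = 0.7698
e × U = 0.7698 × 25 = 19.25
Denom = 301 + 19.25 = 320.25
RR4 = 100 / 320.25 = 0.3123

31.2%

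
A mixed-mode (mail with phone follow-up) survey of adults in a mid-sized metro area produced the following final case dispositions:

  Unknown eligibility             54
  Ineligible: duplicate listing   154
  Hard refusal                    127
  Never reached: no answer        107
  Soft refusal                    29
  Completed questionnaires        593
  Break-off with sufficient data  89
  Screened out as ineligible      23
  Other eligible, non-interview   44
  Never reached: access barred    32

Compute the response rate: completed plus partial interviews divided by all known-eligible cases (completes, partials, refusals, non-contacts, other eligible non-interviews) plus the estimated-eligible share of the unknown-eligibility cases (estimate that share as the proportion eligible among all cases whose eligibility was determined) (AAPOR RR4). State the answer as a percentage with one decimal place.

Refusals = 127 + 29 = 156
Non-contacts = 107 + 32 = 139
Ineligible = 23 + 154 = 177
Top → 593 + 89 = 682
Known eligible → 593 + 89 + 156 + 139 + 44 = 1021
e = 1021 / (1021 + 177) = 1021 / 1198 = 0.8523
e × U → 0.8523 × 54 = 46.02
Denominator → 1021 + 46.02 = 1067.02
RR4 = 682 / 1067.02 = 0.6392

63.9%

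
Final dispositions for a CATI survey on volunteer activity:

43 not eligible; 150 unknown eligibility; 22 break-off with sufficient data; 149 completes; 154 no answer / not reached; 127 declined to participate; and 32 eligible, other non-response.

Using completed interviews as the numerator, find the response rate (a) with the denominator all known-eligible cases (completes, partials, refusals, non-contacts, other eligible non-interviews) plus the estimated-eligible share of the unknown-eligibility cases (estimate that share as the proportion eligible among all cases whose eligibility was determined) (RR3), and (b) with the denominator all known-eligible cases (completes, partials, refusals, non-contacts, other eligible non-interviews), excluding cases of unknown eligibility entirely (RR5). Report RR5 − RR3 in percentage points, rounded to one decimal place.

Num: 149
Determined eligible: 149 + 22 + 127 + 154 + 32 = 484
e = 484 / (484 + 43) = 484 / 527 = 0.9184
Eligible share of unknowns: 0.9184 × 150 = 137.76
Base: 484 + 137.76 = 621.76
RR3 = 149 / 621.76 = 0.2396
Base: 149 + 22 + 127 + 154 + 32 = 484
RR5 = 149 / 484 = 0.3079
Difference = 30.79 − 23.96 = 6.83 percentage points

6.8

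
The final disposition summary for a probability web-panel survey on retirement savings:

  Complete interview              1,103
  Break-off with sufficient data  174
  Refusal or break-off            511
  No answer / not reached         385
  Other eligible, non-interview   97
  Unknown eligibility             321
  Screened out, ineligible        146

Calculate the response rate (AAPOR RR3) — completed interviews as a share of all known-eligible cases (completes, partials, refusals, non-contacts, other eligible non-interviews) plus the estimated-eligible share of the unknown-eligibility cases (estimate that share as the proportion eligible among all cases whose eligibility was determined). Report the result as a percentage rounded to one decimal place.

Num = 1103
Known eligible = 1103 + 174 + 511 + 385 + 97 = 2270
e = 2270 / (2270 + 146) = 2270 / 2416 = 0.9396
Estimated eligible among unknowns = 0.9396 × 321 = 301.61
Denominator = 2270 + 301.61 = 2571.61
RR3 = 1103 / 2571.61 = 0.4289

42.9%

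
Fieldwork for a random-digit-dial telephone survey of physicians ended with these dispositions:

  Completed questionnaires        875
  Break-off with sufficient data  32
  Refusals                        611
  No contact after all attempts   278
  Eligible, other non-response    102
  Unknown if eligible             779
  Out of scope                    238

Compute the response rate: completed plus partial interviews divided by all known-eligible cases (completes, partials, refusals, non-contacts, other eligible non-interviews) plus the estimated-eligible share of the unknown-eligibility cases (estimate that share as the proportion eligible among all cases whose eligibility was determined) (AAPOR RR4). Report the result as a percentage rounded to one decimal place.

Top = 875 + 32 = 907
Determined eligible = 875 + 32 + 611 + 278 + 102 = 1898
e = 1898 / (1898 + 238) = 1898 / 2136 = 0.8886
e × U = 0.8886 × 779 = 692.22
Base = 1898 + 692.22 = 2590.22
RR4 = 907 / 2590.22 = 0.3502

35.0%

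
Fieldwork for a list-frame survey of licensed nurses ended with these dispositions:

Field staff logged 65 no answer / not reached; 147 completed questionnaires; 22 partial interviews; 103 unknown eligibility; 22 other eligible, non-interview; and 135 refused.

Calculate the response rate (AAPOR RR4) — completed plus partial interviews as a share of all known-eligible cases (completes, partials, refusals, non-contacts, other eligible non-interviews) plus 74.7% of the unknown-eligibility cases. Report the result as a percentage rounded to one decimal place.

36.1%

Numerator → 147 + 22 = 169
Known eligible → 147 + 22 + 135 + 65 + 22 = 391
e × U → 0.7470 × 103 = 76.94
Denominator → 391 + 76.94 = 467.94
RR4 = 169 / 467.94 = 0.3612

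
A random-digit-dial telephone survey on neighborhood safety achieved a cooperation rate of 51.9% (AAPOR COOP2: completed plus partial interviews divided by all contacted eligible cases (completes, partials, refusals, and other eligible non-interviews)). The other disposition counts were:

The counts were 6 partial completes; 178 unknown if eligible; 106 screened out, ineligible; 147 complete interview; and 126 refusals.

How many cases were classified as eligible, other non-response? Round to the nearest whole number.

Num: 147 + 6 = 153
COOP2 = 153 / D = 0.519
D = 153 / 0.519 = 294.8
Remaining denominator categories sum to 279
eligible, other non-response = 294.8 − 279 ≈ 16

16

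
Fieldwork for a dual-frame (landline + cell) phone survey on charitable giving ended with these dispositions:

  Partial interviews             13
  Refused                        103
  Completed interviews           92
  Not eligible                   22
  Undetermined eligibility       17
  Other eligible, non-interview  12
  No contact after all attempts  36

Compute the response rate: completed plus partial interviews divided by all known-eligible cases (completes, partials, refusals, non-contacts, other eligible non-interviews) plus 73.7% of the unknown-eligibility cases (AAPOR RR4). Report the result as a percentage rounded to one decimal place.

Top = 92 + 13 = 105
Eligible (known) = 92 + 13 + 103 + 36 + 12 = 256
e × U = 0.7370 × 17 = 12.53
Denom = 256 + 12.53 = 268.53
RR4 = 105 / 268.53 = 0.3910

39.1%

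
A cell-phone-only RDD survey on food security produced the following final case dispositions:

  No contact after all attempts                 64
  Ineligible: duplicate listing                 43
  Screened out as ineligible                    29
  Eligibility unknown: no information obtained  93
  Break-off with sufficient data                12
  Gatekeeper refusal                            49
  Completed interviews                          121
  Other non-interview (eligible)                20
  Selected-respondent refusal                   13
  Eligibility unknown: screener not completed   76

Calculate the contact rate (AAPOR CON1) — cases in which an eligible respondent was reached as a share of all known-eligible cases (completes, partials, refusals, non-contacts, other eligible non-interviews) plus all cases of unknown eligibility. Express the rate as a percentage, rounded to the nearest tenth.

48.0%

Refused = 49 + 13 = 62
Unknown if eligible = 76 + 93 = 169
Screened out, ineligible = 29 + 43 = 72
Numerator: 121 + 12 + 62 + 20 = 215
Denominator: 121 + 12 + 62 + 64 + 20 + 169 = 448
CON1 = 215 / 448 = 0.4799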